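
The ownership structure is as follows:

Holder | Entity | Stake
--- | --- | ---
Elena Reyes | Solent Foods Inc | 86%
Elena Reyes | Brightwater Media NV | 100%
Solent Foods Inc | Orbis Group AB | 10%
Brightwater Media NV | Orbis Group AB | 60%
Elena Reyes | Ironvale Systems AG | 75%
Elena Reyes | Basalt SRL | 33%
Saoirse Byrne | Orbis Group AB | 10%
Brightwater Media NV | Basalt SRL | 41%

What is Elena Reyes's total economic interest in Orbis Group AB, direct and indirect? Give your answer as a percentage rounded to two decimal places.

Elena reaches Orbis along 2 paths.
Via Brightwater: 100% × 60% = 60%.
Via Solent: 86% × 10% = 8.6%.
Total: 60% + 8.6% = 68.6%.
Rounded: 68.60%.

68.60%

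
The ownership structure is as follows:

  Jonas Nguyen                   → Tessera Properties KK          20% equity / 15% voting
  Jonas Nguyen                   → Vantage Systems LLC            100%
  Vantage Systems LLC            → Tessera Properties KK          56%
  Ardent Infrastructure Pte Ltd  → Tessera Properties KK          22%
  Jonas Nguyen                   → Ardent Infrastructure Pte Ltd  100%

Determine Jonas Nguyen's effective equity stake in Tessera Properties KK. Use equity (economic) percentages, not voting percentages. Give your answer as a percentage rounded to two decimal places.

Jonas reaches Tessera along 3 paths.
Direct stake: 20% = 20%.
Via Vantage: 100% × 56% = 56%.
Via Ardent: 100% × 22% = 22%.
Total: 20% + 56% + 22% = 98%.
Rounded: 98.00%.

98.00%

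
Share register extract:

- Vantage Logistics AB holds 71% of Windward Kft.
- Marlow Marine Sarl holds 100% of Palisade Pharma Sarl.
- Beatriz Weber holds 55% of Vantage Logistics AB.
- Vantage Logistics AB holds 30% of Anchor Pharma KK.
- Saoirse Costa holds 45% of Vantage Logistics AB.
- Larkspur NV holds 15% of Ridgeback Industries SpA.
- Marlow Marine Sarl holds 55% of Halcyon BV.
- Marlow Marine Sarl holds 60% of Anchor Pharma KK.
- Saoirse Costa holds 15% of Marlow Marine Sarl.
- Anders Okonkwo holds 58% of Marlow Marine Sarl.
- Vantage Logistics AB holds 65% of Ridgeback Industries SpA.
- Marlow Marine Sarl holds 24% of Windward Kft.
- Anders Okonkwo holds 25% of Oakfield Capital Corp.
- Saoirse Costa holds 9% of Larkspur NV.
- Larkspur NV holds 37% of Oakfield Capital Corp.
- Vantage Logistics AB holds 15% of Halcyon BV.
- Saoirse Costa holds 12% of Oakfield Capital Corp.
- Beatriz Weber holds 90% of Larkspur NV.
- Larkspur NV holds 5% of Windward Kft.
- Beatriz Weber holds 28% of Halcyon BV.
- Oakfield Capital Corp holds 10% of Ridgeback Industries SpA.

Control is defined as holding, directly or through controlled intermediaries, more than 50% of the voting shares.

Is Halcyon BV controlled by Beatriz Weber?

Beatriz holds 55% of Vantage, so Beatriz controls Vantage.
Beatriz holds 90% of Larkspur, so Beatriz controls Larkspur.
Larkspur and Vantage together hold 15% + 65% = 80% of Ridgeback, so Beatriz controls Ridgeback.
Vantage and Larkspur together hold 71% + 5% = 76% of Windward, so Beatriz controls Windward.
In Halcyon, Beatriz's side holds only 28% + 15% = 43%, not > 50%.
So Beatriz does not control Halcyon.

No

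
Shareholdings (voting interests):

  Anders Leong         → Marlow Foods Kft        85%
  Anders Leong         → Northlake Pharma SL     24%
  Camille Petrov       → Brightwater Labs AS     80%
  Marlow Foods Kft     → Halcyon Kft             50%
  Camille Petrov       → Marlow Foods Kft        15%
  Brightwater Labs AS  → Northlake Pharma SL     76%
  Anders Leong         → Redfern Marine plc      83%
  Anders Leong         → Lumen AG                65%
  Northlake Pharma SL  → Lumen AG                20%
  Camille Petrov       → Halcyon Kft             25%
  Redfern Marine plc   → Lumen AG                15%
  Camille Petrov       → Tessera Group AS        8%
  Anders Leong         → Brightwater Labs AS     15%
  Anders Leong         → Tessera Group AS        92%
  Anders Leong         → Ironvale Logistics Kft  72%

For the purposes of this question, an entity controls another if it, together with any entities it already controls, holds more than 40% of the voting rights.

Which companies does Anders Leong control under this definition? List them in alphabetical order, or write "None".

Anders holds 83% of Redfern, so Anders controls Redfern.
Anders holds 85% of Marlow, so Anders controls Marlow.
Marlow holds 50% of Halcyon, so Anders controls Halcyon.
Anders holds 92% of Tessera, so Anders controls Tessera.
Anders and Redfern together hold 65% + 15% = 80% of Lumen, so Anders controls Lumen.
Anders holds 72% of Ironvale, so Anders controls Ironvale.
No other company's threshold is met.

Halcyon Kft, Ironvale Logistics Kft, Lumen AG, Marlow Foods Kft, Redfern Marine plc, Tessera Group AS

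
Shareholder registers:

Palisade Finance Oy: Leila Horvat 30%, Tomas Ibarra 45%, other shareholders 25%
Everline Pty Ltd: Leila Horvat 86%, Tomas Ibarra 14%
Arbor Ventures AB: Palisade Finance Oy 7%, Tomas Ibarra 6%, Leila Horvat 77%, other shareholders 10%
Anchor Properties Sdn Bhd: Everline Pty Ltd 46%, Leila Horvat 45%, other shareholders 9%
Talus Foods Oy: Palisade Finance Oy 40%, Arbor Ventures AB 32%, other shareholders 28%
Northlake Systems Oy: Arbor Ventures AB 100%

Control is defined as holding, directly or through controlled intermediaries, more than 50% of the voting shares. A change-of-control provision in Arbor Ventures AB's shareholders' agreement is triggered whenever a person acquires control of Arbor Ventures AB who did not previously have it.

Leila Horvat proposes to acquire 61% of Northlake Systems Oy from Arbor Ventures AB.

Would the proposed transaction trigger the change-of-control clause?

No

The purchase adds only to Leila's holdings (Arbor's stake shrinks), so Leila is the only person who could newly come to control Arbor.
Leila holds 77% of Arbor, so Leila controls Arbor.
So Leila already controls Arbor before the transaction.
After the purchase, Leila holds 61% of Northlake directly, and Arbor's stake falls to 39%.
Leila controlled Arbor already, so this is not a new person acquiring control; every other person's position is unchanged or reduced.
No new person acquires control, so the clause is not triggered.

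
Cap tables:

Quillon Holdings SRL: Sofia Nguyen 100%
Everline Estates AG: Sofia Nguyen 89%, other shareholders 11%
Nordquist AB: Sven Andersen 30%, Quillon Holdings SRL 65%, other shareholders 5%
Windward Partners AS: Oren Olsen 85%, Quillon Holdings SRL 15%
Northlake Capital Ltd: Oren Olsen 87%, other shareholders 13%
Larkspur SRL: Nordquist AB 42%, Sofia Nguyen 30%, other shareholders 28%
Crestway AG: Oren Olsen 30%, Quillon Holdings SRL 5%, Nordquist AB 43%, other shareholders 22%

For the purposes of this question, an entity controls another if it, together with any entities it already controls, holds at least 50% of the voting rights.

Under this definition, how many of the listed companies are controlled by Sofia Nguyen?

Sofia holds 100% of Quillon, so Sofia controls Quillon.
Sofia holds 89% of Everline, so Sofia controls Everline.
Quillon holds 65% of Nordquist, so Sofia controls Nordquist.
Nordquist and Sofia together hold 42% + 30% = 72% of Larkspur, so Sofia controls Larkspur.
No other company's threshold is met.
Sofia controls 4 companies.

4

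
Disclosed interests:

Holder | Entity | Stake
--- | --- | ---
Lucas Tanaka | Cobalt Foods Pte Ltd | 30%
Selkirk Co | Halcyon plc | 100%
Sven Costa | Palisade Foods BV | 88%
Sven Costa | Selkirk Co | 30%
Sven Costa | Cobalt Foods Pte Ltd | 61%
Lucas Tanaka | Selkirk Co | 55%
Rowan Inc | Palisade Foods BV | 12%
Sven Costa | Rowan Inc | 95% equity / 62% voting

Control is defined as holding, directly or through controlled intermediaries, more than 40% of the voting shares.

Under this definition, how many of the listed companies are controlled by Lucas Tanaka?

2

Lucas holds 55% of Selkirk, so Lucas controls Selkirk.
Selkirk holds 100% of Halcyon, so Lucas controls Halcyon.
No other company's threshold is met.
Lucas controls 2 companies.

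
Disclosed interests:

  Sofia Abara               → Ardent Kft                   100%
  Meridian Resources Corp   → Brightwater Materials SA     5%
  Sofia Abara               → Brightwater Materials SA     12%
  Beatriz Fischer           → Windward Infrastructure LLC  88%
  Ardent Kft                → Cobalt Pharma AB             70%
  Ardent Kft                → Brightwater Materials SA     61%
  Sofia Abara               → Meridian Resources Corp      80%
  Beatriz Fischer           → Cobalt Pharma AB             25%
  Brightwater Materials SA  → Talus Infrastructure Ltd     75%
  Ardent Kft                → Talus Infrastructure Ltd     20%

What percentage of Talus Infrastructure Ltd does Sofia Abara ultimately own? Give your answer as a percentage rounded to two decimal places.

Sofia reaches Talus along 4 paths.
Via Ardent → Brightwater: 100% × 61% × 75% = 45.75%.
Via Brightwater: 12% × 75% = 9%.
Via Meridian → Brightwater: 80% × 5% × 75% = 3%.
Via Ardent: 100% × 20% = 20%.
Total: 45.75% + 9% + 3% + 20% = 77.75%.

77.75%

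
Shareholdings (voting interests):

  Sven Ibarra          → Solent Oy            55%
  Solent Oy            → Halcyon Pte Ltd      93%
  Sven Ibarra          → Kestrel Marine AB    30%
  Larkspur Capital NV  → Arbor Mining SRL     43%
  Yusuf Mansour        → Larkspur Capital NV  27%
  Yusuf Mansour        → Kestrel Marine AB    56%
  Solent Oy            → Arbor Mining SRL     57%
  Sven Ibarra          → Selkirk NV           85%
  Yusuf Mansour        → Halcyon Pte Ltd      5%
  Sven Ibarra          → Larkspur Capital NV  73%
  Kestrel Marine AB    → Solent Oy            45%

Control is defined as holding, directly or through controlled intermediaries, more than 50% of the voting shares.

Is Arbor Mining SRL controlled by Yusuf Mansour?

No

Yusuf holds 56% of Kestrel, so Yusuf controls Kestrel.
Neither Yusuf nor any entity Yusuf controls holds any voting interest in Arbor.
So Yusuf does not control Arbor.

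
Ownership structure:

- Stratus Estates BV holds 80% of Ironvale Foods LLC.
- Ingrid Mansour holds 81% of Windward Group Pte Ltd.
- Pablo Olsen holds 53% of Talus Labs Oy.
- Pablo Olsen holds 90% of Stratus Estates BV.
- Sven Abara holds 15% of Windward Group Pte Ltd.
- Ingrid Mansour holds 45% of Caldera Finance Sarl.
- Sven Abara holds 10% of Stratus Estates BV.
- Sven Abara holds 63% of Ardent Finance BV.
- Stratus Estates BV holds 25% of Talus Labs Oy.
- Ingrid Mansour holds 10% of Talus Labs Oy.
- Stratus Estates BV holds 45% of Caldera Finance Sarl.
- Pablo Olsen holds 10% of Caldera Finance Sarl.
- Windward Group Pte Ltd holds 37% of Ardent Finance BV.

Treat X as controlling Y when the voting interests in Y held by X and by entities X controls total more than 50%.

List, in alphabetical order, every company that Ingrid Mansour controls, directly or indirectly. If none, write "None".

Windward Group Pte Ltd

Ingrid holds 81% of Windward, so Ingrid controls Windward.
No other company's threshold is met.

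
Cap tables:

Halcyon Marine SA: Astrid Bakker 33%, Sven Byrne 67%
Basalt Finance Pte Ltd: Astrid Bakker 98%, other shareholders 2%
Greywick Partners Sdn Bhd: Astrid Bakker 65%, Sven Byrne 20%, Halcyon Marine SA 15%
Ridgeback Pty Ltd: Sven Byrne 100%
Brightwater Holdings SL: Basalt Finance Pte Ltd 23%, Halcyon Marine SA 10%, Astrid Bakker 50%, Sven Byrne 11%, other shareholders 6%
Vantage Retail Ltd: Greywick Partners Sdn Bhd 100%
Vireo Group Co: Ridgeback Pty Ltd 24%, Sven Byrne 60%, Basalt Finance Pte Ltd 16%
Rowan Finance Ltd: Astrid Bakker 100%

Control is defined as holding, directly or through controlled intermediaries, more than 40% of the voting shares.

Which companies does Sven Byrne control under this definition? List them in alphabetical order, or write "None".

Sven holds 67% of Halcyon, so Sven controls Halcyon.
Sven holds 100% of Ridgeback, so Sven controls Ridgeback.
Ridgeback and Sven together hold 24% + 60% = 84% of Vireo, so Sven controls Vireo.
No other company's threshold is met.

Halcyon Marine SA, Ridgeback Pty Ltd, Vireo Group Co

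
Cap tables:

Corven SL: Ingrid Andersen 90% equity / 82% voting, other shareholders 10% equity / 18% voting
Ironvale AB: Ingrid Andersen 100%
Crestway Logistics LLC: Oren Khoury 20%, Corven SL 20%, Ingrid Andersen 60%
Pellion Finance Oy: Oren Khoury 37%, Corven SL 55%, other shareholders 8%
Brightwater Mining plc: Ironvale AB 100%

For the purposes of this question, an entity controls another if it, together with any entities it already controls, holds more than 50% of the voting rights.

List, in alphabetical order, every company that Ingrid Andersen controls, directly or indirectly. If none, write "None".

Brightwater Mining plc, Corven SL, Crestway Logistics LLC, Ironvale AB, Pellion Finance Oy

Ingrid holds 82% of Corven, so Ingrid controls Corven.
Ingrid holds 100% of Ironvale, so Ingrid controls Ironvale.
Corven and Ingrid together hold 20% + 60% = 80% of Crestway, so Ingrid controls Crestway.
Corven holds 55% of Pellion, so Ingrid controls Pellion.
Ironvale holds 100% of Brightwater, so Ingrid controls Brightwater.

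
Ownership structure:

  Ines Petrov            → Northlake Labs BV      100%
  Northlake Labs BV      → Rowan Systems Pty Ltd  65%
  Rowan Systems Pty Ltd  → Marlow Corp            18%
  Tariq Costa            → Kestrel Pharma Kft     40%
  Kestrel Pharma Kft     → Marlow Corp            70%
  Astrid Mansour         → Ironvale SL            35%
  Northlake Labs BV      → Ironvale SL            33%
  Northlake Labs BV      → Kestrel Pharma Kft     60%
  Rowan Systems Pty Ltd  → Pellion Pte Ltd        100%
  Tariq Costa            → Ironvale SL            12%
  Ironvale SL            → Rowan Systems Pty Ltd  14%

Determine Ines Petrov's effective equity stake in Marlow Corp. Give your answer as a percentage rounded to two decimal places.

Ines reaches Marlow along 3 paths.
Via Northlake → Kestrel: 100% × 60% × 70% = 42%.
Via Northlake → Rowan: 100% × 65% × 18% = 11.7%.
Via Northlake → Ironvale → Rowan: 100% × 33% × 14% × 18% = 0.8316%.
Total: 42% + 11.7% + 0.8316% = 54.5316%.
Rounded: 54.53%.

54.53%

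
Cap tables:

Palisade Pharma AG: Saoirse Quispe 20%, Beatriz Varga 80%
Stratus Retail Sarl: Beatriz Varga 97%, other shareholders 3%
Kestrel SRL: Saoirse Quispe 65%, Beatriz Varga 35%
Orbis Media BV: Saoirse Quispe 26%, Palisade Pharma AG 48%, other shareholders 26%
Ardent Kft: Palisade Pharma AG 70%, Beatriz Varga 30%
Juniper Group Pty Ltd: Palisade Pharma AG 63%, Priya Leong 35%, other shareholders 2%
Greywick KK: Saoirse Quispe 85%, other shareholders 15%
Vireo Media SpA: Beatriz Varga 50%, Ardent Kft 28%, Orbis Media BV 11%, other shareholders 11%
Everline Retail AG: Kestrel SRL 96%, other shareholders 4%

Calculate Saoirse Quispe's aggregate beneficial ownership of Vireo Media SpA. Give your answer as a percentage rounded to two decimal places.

Saoirse reaches Vireo along 3 paths.
Via Palisade → Ardent: 20% × 70% × 28% = 3.92%.
Via Orbis: 26% × 11% = 2.86%.
Via Palisade → Orbis: 20% × 48% × 11% = 1.056%.
Total: 3.92% + 2.86% + 1.056% = 7.836%.
Rounded: 7.84%.

7.84%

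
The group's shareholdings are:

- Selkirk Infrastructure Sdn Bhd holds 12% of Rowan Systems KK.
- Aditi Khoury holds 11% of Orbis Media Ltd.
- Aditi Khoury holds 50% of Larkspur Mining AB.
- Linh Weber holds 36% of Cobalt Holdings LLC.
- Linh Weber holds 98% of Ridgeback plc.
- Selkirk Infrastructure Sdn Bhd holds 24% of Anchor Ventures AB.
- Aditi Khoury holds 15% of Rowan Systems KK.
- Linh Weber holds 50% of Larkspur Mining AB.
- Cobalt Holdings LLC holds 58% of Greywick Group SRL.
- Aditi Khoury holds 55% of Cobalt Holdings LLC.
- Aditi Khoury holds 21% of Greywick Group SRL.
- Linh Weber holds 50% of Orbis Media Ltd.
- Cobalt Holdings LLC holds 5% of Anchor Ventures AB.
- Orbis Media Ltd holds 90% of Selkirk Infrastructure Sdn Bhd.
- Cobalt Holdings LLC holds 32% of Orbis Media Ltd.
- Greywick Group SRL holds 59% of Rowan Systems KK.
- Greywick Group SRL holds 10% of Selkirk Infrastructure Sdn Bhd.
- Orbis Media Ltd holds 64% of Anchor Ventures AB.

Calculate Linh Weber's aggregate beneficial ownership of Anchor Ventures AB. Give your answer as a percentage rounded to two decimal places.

Linh reaches Anchor along 6 paths.
Via Cobalt → Orbis → Selkirk: 36% × 32% × 90% × 24% = 2.48832%.
Via Orbis → Selkirk: 50% × 90% × 24% = 10.8%.
Via Cobalt → Greywick → Selkirk: 36% × 58% × 10% × 24% = 0.50112%.
Via Cobalt → Orbis: 36% × 32% × 64% = 7.3728%.
Via Orbis: 50% × 64% = 32%.
Via Cobalt: 36% × 5% = 1.8%.
Total: 2.48832% + 10.8% + 0.50112% + 7.3728% + 32% + 1.8% = 54.96224%.
Rounded: 54.96%.

54.96%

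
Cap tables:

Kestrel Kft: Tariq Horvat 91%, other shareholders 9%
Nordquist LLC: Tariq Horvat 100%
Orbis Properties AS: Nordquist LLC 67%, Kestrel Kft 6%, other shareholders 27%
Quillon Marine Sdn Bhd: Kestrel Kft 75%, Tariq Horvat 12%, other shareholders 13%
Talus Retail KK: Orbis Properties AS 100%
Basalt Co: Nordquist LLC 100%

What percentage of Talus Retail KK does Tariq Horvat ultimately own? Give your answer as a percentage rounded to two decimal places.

Tariq reaches Talus along 2 paths.
Via Nordquist → Orbis: 100% × 67% × 100% = 67%.
Via Kestrel → Orbis: 91% × 6% × 100% = 5.46%.
Total: 67% + 5.46% = 72.46%.

72.46%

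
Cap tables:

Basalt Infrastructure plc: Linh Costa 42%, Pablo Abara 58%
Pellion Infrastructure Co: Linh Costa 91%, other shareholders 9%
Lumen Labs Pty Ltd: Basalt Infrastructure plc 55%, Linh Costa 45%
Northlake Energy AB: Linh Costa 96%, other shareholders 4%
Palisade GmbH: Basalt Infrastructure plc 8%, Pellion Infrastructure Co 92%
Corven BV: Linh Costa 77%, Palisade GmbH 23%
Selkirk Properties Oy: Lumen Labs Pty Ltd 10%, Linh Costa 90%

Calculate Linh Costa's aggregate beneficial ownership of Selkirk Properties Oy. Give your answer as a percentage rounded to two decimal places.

Linh reaches Selkirk along 3 paths.
Via Basalt → Lumen: 42% × 55% × 10% = 2.31%.
Via Lumen: 45% × 10% = 4.5%.
Direct stake: 90% = 90%.
Total: 2.31% + 4.5% + 90% = 96.81%.

96.81%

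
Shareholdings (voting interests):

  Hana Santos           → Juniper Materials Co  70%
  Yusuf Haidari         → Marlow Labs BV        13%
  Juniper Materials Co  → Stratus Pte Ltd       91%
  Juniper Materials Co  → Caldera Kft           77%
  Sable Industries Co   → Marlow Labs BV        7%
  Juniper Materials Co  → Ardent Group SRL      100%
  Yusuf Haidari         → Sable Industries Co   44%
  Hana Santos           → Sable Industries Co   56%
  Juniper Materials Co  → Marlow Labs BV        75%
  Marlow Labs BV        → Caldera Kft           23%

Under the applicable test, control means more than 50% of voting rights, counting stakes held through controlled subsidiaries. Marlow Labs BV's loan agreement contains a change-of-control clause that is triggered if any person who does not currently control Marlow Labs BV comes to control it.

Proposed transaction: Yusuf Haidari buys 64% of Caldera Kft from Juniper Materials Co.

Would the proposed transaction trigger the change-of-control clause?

The purchase adds only to Yusuf's holdings (Juniper's stake shrinks), so Yusuf is the only person who could newly come to control Marlow.
Yusuf's largest direct stake is 44% in Sable, which does not meet the threshold, so Yusuf controls no company.
In Marlow, Yusuf's side holds only 13%, not > 50%.
So before the transaction, Yusuf does not control Marlow.
After the purchase, Yusuf holds 64% of Caldera directly, and Juniper's stake falls to 13%.
Yusuf holds 64% of Caldera, so Yusuf controls Caldera.
After the transaction, Yusuf's side holds 13% of Marlow, not > 50%, so Yusuf still does not control Marlow.
No new person acquires control, so the clause is not triggered.

No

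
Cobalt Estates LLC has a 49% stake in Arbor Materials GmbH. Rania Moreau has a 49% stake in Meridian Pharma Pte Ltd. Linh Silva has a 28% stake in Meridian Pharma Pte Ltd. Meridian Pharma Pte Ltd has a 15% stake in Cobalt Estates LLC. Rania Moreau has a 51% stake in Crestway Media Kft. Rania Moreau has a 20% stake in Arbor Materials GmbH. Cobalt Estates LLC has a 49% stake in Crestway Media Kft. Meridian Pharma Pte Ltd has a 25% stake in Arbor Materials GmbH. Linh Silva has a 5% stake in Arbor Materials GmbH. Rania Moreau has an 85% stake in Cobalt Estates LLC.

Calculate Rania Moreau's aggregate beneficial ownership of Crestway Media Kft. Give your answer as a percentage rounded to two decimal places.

Rania reaches Crestway along 3 paths.
Via Cobalt: 85% × 49% = 41.65%.
Via Meridian → Cobalt: 49% × 15% × 49% = 3.6015%.
Direct stake: 51% = 51%.
Total: 41.65% + 3.6015% + 51% = 96.2515%.
Rounded: 96.25%.

96.25%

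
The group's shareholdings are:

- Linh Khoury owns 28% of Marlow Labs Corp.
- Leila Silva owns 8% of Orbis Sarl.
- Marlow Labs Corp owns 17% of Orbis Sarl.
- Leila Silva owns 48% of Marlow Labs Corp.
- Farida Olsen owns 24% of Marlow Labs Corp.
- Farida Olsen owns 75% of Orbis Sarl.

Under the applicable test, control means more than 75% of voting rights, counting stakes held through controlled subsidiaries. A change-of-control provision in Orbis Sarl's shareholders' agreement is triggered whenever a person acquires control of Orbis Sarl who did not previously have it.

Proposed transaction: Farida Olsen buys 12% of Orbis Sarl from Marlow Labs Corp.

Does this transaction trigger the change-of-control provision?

The purchase adds only to Farida's holdings (Marlow's stake shrinks), so Farida is the only person who could newly come to control Orbis.
Farida's largest direct stake is 75% in Orbis, which does not meet the threshold, so Farida controls no company.
In Orbis, Farida's side holds only 75%, not > 75%.
So before the transaction, Farida does not control Orbis.
After the purchase, Farida's direct stake in Orbis rises to 75% + 12% = 87%, and Marlow's stake falls to 5%.
Farida holds 87% of Orbis, so Farida controls Orbis.
Farida did not control Orbis before and does after, so the clause is triggered.

Yes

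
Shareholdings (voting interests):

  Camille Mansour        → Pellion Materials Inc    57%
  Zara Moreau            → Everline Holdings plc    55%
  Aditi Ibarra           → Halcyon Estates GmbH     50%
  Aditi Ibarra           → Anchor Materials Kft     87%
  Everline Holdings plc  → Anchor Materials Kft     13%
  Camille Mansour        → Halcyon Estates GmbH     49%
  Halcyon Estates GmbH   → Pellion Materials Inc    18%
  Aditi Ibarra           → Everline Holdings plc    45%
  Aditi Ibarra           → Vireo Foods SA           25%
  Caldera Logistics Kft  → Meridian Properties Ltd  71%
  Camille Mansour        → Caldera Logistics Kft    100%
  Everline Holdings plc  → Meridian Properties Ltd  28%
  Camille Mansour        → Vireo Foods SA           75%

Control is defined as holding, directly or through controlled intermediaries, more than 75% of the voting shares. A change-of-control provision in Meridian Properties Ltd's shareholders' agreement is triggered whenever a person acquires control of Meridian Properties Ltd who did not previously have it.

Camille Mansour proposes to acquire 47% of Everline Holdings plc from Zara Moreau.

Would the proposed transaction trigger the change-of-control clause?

No

The purchase adds only to Camille's holdings (Zara's stake shrinks), so Camille is the only person who could newly come to control Meridian.
Camille holds 100% of Caldera, so Camille controls Caldera.
In Meridian, Camille's side holds only 71%, not > 75%.
So before the transaction, Camille does not control Meridian.
After the purchase, Camille holds 47% of Everline directly, and Zara's stake falls to 8%.
Camille's side now holds 47% of Everline, not > 75%, so Camille still does not control Everline.
After the transaction, Camille's side holds 71% of Meridian, not > 75%, so Camille still does not control Meridian.
No new person acquires control, so the clause is not triggered.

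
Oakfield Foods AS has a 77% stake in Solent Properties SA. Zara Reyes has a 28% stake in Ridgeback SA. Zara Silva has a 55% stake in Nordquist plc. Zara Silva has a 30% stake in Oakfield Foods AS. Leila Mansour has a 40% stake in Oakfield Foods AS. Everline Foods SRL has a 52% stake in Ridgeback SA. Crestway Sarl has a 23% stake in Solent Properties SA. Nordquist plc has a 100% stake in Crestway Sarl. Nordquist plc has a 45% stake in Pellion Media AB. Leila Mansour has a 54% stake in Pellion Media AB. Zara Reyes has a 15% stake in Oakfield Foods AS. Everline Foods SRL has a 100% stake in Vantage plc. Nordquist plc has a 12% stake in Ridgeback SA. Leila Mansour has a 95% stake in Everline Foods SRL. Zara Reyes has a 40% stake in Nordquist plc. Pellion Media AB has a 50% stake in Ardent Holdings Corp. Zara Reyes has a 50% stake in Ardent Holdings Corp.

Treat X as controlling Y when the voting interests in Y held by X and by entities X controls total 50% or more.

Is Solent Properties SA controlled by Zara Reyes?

No

Zara Reyes holds 50% of Ardent, so Zara Reyes controls Ardent.
Neither Zara Reyes nor any entity Zara Reyes controls holds any voting interest in Solent.
So Zara Reyes does not control Solent.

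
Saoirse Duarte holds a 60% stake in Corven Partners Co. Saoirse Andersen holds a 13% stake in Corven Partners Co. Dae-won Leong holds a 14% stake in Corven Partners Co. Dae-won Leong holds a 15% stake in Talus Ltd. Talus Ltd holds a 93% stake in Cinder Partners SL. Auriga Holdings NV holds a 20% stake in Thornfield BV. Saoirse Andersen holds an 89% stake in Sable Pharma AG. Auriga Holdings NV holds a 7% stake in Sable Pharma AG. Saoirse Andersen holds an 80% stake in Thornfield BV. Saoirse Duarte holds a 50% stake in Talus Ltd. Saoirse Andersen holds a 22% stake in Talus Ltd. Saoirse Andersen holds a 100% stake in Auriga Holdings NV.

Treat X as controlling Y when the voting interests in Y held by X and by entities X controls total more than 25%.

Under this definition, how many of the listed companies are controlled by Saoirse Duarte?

Saoirse Duarte holds 50% of Talus, so Saoirse Duarte controls Talus.
Saoirse Duarte holds 60% of Corven, so Saoirse Duarte controls Corven.
Talus holds 93% of Cinder, so Saoirse Duarte controls Cinder.
No other company's threshold is met.
Saoirse Duarte controls 3 companies.

3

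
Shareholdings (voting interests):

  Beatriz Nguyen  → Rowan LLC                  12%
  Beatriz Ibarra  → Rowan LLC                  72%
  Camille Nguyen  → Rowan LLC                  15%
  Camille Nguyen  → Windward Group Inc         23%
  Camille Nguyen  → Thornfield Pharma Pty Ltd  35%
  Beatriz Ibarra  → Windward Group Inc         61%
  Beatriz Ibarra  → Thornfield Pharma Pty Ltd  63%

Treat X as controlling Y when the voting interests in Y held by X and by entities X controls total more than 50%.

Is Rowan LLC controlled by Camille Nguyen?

Camille's largest direct stake is 35% in Thornfield, which does not meet the threshold, so Camille controls no company.
In Rowan, Camille's side holds only 15%, not > 50%.
So Camille does not control Rowan.

No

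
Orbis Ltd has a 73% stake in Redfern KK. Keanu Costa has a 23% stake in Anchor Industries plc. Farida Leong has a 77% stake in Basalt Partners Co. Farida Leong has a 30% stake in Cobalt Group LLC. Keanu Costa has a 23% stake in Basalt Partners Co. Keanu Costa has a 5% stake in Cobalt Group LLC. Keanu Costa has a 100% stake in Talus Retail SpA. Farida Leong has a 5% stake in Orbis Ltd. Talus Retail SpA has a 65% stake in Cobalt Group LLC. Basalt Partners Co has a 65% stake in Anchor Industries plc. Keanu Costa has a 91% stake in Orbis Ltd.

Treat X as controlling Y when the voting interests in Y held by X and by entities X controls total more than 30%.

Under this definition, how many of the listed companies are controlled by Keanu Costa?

Keanu holds 91% of Orbis, so Keanu controls Orbis.
Orbis holds 73% of Redfern, so Keanu controls Redfern.
Keanu holds 100% of Talus, so Keanu controls Talus.
Talus and Keanu together hold 65% + 5% = 70% of Cobalt, so Keanu controls Cobalt.
No other company's threshold is met.
Keanu controls 4 companies.

4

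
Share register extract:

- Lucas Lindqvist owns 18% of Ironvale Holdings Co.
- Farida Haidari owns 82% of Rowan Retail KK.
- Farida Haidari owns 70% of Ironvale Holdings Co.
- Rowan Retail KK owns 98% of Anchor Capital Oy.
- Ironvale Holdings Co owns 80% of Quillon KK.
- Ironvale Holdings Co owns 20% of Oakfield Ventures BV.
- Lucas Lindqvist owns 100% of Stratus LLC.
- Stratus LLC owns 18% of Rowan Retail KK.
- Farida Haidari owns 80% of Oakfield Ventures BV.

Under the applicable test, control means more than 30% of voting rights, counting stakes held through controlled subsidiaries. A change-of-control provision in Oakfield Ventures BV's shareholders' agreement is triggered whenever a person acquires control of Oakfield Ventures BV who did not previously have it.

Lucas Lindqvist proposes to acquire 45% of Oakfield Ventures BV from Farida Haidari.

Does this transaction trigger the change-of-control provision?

Yes

The purchase adds only to Lucas's holdings (Farida's stake shrinks), so Lucas is the only person who could newly come to control Oakfield.
Lucas holds 100% of Stratus, so Lucas controls Stratus.
Neither Lucas nor any entity Lucas controls holds any voting interest in Oakfield.
So before the transaction, Lucas does not control Oakfield.
After the purchase, Lucas holds 45% of Oakfield directly, and Farida's stake falls to 35%.
Lucas holds 45% of Oakfield, so Lucas controls Oakfield.
Lucas did not control Oakfield before and does after, so the clause is triggered.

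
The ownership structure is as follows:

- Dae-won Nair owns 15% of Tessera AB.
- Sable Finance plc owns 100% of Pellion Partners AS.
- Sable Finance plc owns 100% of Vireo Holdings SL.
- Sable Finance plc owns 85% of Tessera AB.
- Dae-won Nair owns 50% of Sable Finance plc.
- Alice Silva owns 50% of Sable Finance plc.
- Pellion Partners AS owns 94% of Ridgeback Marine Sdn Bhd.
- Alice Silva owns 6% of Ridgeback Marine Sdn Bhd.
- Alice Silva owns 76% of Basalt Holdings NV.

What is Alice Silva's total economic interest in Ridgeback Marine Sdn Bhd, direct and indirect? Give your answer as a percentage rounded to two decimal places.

53.00%

Alice reaches Ridgeback along 2 paths.
Direct stake: 6% = 6%.
Via Sable → Pellion: 50% × 100% × 94% = 47%.
Total: 6% + 47% = 53%.
Rounded: 53.00%.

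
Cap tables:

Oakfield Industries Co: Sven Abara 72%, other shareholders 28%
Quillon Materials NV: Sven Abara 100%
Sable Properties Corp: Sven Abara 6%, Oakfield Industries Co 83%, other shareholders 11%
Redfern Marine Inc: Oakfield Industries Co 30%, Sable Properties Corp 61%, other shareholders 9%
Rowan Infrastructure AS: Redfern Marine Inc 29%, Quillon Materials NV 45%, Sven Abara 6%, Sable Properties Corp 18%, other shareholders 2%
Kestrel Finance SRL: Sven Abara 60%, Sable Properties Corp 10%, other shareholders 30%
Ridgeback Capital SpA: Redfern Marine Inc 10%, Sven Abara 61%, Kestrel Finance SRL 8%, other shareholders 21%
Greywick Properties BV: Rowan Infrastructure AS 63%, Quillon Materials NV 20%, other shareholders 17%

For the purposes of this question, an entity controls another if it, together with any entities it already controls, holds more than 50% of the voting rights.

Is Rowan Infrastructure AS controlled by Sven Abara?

Yes

Sven holds 72% of Oakfield, so Sven controls Oakfield.
Sven and Oakfield together hold 6% + 83% = 89% of Sable, so Sven controls Sable.
Oakfield and Sable together hold 30% + 61% = 91% of Redfern, so Sven controls Redfern.
Sven holds 100% of Quillon, so Sven controls Quillon.
Redfern and Quillon and Sven and Sable together hold 29% + 45% + 6% + 18% = 98% of Rowan, so Sven controls Rowan.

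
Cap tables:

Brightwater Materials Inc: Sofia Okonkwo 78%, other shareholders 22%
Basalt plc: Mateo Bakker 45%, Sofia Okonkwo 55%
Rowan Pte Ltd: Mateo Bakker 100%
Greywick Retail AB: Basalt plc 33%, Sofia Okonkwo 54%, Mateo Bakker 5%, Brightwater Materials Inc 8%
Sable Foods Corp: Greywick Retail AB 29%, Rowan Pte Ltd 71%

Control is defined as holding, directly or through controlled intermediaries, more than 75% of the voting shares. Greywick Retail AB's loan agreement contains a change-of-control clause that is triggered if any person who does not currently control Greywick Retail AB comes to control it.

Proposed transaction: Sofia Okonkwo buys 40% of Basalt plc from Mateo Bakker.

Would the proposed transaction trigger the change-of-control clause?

The purchase adds only to Sofia's holdings (Mateo's stake shrinks), so Sofia is the only person who could newly come to control Greywick.
Sofia holds 78% of Brightwater, so Sofia controls Brightwater.
In Greywick, Sofia's side holds only 54% + 8% = 62%, not > 75%.
So before the transaction, Sofia does not control Greywick.
After the purchase, Sofia's direct stake in Basalt rises to 55% + 40% = 95%, and Mateo's stake falls to 5%.
Sofia holds 95% of Basalt, so Sofia controls Basalt.
Basalt and Sofia and Brightwater together hold 33% + 54% + 8% = 95% of Greywick, so Sofia controls Greywick.
Sofia did not control Greywick before and does after, so the clause is triggered.

Yes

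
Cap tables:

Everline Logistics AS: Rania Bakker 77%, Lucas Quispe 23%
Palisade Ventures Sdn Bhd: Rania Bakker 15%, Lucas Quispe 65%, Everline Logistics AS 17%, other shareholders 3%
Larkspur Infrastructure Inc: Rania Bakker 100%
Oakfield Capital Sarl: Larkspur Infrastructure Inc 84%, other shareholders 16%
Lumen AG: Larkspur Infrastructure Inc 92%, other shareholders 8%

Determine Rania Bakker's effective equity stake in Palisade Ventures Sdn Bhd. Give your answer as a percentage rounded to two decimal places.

28.09%

Rania reaches Palisade along 2 paths.
Direct stake: 15% = 15%.
Via Everline: 77% × 17% = 13.09%.
Total: 15% + 13.09% = 28.09%.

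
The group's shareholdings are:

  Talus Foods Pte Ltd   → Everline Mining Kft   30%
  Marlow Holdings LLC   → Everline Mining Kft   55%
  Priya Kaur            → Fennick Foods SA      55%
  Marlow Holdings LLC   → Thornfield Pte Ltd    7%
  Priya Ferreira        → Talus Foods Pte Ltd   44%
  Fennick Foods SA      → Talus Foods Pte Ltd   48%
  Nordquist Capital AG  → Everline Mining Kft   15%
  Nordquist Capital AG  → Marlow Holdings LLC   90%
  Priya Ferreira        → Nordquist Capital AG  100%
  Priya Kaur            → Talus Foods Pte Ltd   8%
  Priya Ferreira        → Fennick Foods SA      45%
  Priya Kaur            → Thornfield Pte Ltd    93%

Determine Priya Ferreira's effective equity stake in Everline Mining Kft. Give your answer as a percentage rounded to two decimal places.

Priya Ferreira reaches Everline along 4 paths.
Via Nordquist: 100% × 15% = 15%.
Via Talus: 44% × 30% = 13.2%.
Via Fennick → Talus: 45% × 48% × 30% = 6.48%.
Via Nordquist → Marlow: 100% × 90% × 55% = 49.5%.
Total: 15% + 13.2% + 6.48% + 49.5% = 84.18%.

84.18%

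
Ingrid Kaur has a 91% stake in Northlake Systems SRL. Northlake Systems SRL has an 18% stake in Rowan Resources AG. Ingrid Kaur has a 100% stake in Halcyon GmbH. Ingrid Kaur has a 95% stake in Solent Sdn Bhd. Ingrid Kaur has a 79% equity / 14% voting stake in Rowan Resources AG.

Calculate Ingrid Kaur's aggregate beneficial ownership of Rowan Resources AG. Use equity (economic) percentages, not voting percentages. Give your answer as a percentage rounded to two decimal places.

95.38%

Ingrid reaches Rowan along 2 paths.
Direct stake: 79% = 79%.
Via Northlake: 91% × 18% = 16.38%.
Total: 79% + 16.38% = 95.38%.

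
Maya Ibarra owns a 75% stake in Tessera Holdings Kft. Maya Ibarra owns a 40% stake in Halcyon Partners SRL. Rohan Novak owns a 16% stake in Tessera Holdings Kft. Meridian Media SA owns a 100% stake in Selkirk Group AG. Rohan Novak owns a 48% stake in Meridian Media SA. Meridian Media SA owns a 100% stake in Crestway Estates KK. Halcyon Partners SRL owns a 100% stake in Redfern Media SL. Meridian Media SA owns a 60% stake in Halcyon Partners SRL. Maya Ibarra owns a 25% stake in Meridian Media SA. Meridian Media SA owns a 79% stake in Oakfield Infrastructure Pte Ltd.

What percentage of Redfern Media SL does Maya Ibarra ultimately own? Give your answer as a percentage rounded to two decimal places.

55.00%

Maya reaches Redfern along 2 paths.
Via Meridian → Halcyon: 25% × 60% × 100% = 15%.
Via Halcyon: 40% × 100% = 40%.
Total: 15% + 40% = 55%.
Rounded: 55.00%.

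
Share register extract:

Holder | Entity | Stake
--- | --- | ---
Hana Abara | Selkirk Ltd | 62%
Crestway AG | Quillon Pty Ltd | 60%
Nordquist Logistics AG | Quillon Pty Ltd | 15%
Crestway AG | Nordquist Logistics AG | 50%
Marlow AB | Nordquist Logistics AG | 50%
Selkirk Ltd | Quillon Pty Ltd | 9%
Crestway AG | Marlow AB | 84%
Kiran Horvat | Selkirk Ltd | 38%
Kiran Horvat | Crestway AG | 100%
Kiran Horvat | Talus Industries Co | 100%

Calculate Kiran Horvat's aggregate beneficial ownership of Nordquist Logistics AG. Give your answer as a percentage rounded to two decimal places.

92.00%

Kiran reaches Nordquist along 2 paths.
Via Crestway: 100% × 50% = 50%.
Via Crestway → Marlow: 100% × 84% × 50% = 42%.
Total: 50% + 42% = 92%.
Rounded: 92.00%.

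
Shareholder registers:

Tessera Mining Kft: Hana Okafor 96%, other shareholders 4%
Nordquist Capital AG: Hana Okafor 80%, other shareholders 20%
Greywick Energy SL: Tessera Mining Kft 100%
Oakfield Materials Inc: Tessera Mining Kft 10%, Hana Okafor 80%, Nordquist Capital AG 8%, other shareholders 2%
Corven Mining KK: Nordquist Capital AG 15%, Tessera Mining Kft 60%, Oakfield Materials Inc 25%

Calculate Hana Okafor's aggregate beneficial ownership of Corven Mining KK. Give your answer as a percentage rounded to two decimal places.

93.60%

Hana reaches Corven along 5 paths.
Via Nordquist: 80% × 15% = 12%.
Via Tessera: 96% × 60% = 57.6%.
Via Tessera → Oakfield: 96% × 10% × 25% = 2.4%.
Via Oakfield: 80% × 25% = 20%.
Via Nordquist → Oakfield: 80% × 8% × 25% = 1.6%.
Total: 12% + 57.6% + 2.4% + 20% + 1.6% = 93.6%.
Rounded: 93.60%.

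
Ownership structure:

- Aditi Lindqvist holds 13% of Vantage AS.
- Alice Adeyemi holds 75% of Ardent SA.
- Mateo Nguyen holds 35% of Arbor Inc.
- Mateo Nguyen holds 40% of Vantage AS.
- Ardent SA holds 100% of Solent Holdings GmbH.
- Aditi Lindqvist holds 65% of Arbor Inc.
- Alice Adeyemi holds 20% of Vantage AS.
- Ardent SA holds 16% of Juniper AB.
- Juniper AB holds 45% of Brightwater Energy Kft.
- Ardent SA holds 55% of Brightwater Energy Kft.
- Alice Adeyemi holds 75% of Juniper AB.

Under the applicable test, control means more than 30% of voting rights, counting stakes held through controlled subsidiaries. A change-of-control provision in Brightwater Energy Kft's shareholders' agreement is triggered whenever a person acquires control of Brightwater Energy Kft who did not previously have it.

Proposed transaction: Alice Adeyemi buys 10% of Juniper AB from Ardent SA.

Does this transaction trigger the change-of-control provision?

The purchase adds only to Alice's holdings (Ardent's stake shrinks), so Alice is the only person who could newly come to control Brightwater.
Alice holds 75% of Ardent, so Alice controls Ardent.
Alice and Ardent together hold 75% + 16% = 91% of Juniper, so Alice controls Juniper.
Ardent and Juniper together hold 55% + 45% = 100% of Brightwater, so Alice controls Brightwater.
So Alice already controls Brightwater before the transaction.
After the purchase, Alice's direct stake in Juniper rises to 75% + 10% = 85%, and Ardent's stake falls to 6%.
Alice controlled Brightwater already, so this is not a new person acquiring control; every other person's position is unchanged or reduced.
No new person acquires control, so the clause is not triggered.

No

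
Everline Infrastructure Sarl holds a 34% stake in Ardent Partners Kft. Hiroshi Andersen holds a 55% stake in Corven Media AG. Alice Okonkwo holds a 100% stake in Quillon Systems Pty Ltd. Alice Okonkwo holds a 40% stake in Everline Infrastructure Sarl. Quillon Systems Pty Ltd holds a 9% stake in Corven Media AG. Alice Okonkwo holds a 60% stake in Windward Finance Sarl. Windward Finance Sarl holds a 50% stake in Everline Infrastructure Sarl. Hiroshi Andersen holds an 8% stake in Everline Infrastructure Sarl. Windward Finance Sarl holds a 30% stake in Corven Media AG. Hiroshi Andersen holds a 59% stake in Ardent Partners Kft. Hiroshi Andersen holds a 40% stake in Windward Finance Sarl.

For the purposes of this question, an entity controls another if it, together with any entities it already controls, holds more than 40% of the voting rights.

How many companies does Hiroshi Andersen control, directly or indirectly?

2

Hiroshi holds 55% of Corven, so Hiroshi controls Corven.
Hiroshi holds 59% of Ardent, so Hiroshi controls Ardent.
No other company's threshold is met.
Hiroshi controls 2 companies.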